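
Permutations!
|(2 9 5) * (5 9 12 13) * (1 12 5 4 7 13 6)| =|(1 12 6)(2 5)(4 7 13)| =6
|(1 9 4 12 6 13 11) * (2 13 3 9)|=|(1 2 13 11)(3 9 4 12 6)|=20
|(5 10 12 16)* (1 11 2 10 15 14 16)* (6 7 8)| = |(1 11 2 10 12)(5 15 14 16)(6 7 8)| = 60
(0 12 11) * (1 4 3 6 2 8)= (0 12 11)(1 4 3 6 2 8)= [12, 4, 8, 6, 3, 5, 2, 7, 1, 9, 10, 0, 11]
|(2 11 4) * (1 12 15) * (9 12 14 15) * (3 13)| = |(1 14 15)(2 11 4)(3 13)(9 12)| = 6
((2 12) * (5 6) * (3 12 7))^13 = (2 7 3 12)(5 6) = [0, 1, 7, 12, 4, 6, 5, 3, 8, 9, 10, 11, 2]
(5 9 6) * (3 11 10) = [0, 1, 2, 11, 4, 9, 5, 7, 8, 6, 3, 10] = (3 11 10)(5 9 6)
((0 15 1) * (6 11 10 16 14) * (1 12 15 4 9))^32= (6 10 14 11 16)= [0, 1, 2, 3, 4, 5, 10, 7, 8, 9, 14, 16, 12, 13, 11, 15, 6]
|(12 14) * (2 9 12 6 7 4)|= |(2 9 12 14 6 7 4)|= 7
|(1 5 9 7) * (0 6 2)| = 12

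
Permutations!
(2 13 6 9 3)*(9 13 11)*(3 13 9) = (2 11 3)(6 9 13) = [0, 1, 11, 2, 4, 5, 9, 7, 8, 13, 10, 3, 12, 6]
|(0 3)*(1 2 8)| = |(0 3)(1 2 8)| = 6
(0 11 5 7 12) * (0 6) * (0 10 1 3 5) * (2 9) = (0 11)(1 3 5 7 12 6 10)(2 9) = [11, 3, 9, 5, 4, 7, 10, 12, 8, 2, 1, 0, 6]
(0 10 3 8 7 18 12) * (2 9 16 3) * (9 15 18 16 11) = (0 10 2 15 18 12)(3 8 7 16)(9 11) = [10, 1, 15, 8, 4, 5, 6, 16, 7, 11, 2, 9, 0, 13, 14, 18, 3, 17, 12]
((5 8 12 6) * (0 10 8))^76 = (0 6 8)(5 12 10) = [6, 1, 2, 3, 4, 12, 8, 7, 0, 9, 5, 11, 10]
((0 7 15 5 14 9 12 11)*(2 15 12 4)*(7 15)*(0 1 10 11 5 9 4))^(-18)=[0, 1, 2, 3, 4, 5, 6, 7, 8, 9, 10, 11, 12, 13, 14, 15]=(15)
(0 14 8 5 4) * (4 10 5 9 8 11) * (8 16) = (0 14 11 4)(5 10)(8 9 16) = [14, 1, 2, 3, 0, 10, 6, 7, 9, 16, 5, 4, 12, 13, 11, 15, 8]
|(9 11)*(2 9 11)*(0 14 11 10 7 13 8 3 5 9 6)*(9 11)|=|(0 14 9 2 6)(3 5 11 10 7 13 8)|=35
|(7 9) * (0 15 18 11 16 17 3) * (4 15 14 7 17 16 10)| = 30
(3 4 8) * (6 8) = (3 4 6 8) = [0, 1, 2, 4, 6, 5, 8, 7, 3]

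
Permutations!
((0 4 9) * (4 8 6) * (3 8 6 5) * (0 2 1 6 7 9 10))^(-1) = [10, 2, 9, 5, 6, 8, 1, 0, 3, 7, 4] = (0 10 4 6 1 2 9 7)(3 5 8)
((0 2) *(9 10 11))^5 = (0 2)(9 11 10) = [2, 1, 0, 3, 4, 5, 6, 7, 8, 11, 9, 10]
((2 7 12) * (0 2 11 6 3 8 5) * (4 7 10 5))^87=(0 5 10 2)(3 7 6 4 11 8 12)=[5, 1, 0, 7, 11, 10, 4, 6, 12, 9, 2, 8, 3]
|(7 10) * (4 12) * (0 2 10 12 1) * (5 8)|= 14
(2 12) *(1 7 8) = [0, 7, 12, 3, 4, 5, 6, 8, 1, 9, 10, 11, 2] = (1 7 8)(2 12)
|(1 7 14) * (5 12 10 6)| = 12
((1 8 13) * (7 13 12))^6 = (1 8 12 7 13) = [0, 8, 2, 3, 4, 5, 6, 13, 12, 9, 10, 11, 7, 1]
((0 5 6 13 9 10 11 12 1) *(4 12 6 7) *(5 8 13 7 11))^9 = (0 4 11 9)(1 7 5 13)(6 10 8 12) = [4, 7, 2, 3, 11, 13, 10, 5, 12, 0, 8, 9, 6, 1]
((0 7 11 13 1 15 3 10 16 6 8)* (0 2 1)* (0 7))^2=(1 3 16 8)(2 15 10 6)(7 13 11)=[0, 3, 15, 16, 4, 5, 2, 13, 1, 9, 6, 7, 12, 11, 14, 10, 8]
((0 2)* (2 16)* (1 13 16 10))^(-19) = (0 2 16 13 1 10) = [2, 10, 16, 3, 4, 5, 6, 7, 8, 9, 0, 11, 12, 1, 14, 15, 13]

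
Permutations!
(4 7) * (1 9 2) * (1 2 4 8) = (1 9 4 7 8) = [0, 9, 2, 3, 7, 5, 6, 8, 1, 4]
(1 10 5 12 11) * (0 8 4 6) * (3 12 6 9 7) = (0 8 4 9 7 3 12 11 1 10 5 6) = [8, 10, 2, 12, 9, 6, 0, 3, 4, 7, 5, 1, 11]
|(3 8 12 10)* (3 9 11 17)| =7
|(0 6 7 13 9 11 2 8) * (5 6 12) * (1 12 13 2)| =|(0 13 9 11 1 12 5 6 7 2 8)| =11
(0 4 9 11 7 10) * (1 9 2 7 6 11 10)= (0 4 2 7 1 9 10)(6 11)= [4, 9, 7, 3, 2, 5, 11, 1, 8, 10, 0, 6]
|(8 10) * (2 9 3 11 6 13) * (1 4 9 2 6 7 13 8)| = 10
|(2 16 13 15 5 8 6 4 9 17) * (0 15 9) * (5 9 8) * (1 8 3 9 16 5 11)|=14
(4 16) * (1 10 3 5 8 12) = (1 10 3 5 8 12)(4 16) = [0, 10, 2, 5, 16, 8, 6, 7, 12, 9, 3, 11, 1, 13, 14, 15, 4]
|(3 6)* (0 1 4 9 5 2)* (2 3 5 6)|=|(0 1 4 9 6 5 3 2)|=8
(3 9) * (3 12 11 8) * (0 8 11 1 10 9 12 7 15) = (0 8 3 12 1 10 9 7 15) = [8, 10, 2, 12, 4, 5, 6, 15, 3, 7, 9, 11, 1, 13, 14, 0]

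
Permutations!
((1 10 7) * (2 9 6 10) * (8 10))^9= [0, 9, 6, 3, 4, 5, 10, 2, 7, 8, 1]= (1 9 8 7 2 6 10)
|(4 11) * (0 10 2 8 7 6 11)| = |(0 10 2 8 7 6 11 4)| = 8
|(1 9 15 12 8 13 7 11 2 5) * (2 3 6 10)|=13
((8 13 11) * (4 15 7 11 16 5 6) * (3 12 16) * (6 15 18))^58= (3 15 13 5 8 16 11 12 7)(4 18 6)= [0, 1, 2, 15, 18, 8, 4, 3, 16, 9, 10, 12, 7, 5, 14, 13, 11, 17, 6]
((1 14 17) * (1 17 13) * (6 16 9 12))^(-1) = (17)(1 13 14)(6 12 9 16) = [0, 13, 2, 3, 4, 5, 12, 7, 8, 16, 10, 11, 9, 14, 1, 15, 6, 17]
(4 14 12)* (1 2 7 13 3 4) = (1 2 7 13 3 4 14 12) = [0, 2, 7, 4, 14, 5, 6, 13, 8, 9, 10, 11, 1, 3, 12]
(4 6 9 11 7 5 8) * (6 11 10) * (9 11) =(4 9 10 6 11 7 5 8) =[0, 1, 2, 3, 9, 8, 11, 5, 4, 10, 6, 7]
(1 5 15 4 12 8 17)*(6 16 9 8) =[0, 5, 2, 3, 12, 15, 16, 7, 17, 8, 10, 11, 6, 13, 14, 4, 9, 1] =(1 5 15 4 12 6 16 9 8 17)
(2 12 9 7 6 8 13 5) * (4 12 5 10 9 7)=(2 5)(4 12 7 6 8 13 10 9)=[0, 1, 5, 3, 12, 2, 8, 6, 13, 4, 9, 11, 7, 10]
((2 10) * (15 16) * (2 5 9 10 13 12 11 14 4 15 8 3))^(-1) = (2 3 8 16 15 4 14 11 12 13)(5 10 9) = [0, 1, 3, 8, 14, 10, 6, 7, 16, 5, 9, 12, 13, 2, 11, 4, 15]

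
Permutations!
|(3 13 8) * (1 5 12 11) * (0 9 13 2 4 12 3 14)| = 35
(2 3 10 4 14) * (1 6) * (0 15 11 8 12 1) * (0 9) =(0 15 11 8 12 1 6 9)(2 3 10 4 14) =[15, 6, 3, 10, 14, 5, 9, 7, 12, 0, 4, 8, 1, 13, 2, 11]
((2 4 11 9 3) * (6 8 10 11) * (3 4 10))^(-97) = (2 3 8 6 4 9 11 10) = [0, 1, 3, 8, 9, 5, 4, 7, 6, 11, 2, 10]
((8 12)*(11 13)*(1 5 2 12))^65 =(11 13) =[0, 1, 2, 3, 4, 5, 6, 7, 8, 9, 10, 13, 12, 11]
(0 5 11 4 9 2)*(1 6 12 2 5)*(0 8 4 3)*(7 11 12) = (0 1 6 7 11 3)(2 8 4 9 5 12) = [1, 6, 8, 0, 9, 12, 7, 11, 4, 5, 10, 3, 2]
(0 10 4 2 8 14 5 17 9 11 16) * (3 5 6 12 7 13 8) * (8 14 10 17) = [17, 1, 3, 5, 2, 8, 12, 13, 10, 11, 4, 16, 7, 14, 6, 15, 0, 9] = (0 17 9 11 16)(2 3 5 8 10 4)(6 12 7 13 14)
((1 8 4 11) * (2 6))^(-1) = (1 11 4 8)(2 6) = [0, 11, 6, 3, 8, 5, 2, 7, 1, 9, 10, 4]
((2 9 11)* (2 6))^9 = [0, 1, 9, 3, 4, 5, 2, 7, 8, 11, 10, 6] = (2 9 11 6)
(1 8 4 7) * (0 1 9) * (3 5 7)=(0 1 8 4 3 5 7 9)=[1, 8, 2, 5, 3, 7, 6, 9, 4, 0]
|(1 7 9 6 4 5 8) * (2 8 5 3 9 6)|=|(1 7 6 4 3 9 2 8)|=8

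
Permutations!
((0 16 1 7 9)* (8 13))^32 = (0 1 9 16 7) = [1, 9, 2, 3, 4, 5, 6, 0, 8, 16, 10, 11, 12, 13, 14, 15, 7]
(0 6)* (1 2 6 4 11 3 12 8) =(0 4 11 3 12 8 1 2 6) =[4, 2, 6, 12, 11, 5, 0, 7, 1, 9, 10, 3, 8]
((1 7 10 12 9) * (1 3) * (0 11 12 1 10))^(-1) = (0 7 1 10 3 9 12 11) = [7, 10, 2, 9, 4, 5, 6, 1, 8, 12, 3, 0, 11]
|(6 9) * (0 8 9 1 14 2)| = |(0 8 9 6 1 14 2)| = 7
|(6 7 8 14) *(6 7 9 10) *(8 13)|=|(6 9 10)(7 13 8 14)|=12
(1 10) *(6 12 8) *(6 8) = [0, 10, 2, 3, 4, 5, 12, 7, 8, 9, 1, 11, 6] = (1 10)(6 12)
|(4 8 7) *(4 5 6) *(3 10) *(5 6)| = |(3 10)(4 8 7 6)| = 4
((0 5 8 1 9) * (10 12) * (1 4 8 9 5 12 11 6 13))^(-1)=(0 9 5 1 13 6 11 10 12)(4 8)=[9, 13, 2, 3, 8, 1, 11, 7, 4, 5, 12, 10, 0, 6]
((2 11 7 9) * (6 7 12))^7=(2 11 12 6 7 9)=[0, 1, 11, 3, 4, 5, 7, 9, 8, 2, 10, 12, 6]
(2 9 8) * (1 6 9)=(1 6 9 8 2)=[0, 6, 1, 3, 4, 5, 9, 7, 2, 8]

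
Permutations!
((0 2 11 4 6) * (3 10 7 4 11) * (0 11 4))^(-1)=(0 7 10 3 2)(4 11 6)=[7, 1, 0, 2, 11, 5, 4, 10, 8, 9, 3, 6]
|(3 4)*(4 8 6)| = |(3 8 6 4)| = 4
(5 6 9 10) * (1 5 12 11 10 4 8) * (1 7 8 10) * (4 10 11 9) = [0, 5, 2, 3, 11, 6, 4, 8, 7, 10, 12, 1, 9] = (1 5 6 4 11)(7 8)(9 10 12)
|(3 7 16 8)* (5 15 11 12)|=|(3 7 16 8)(5 15 11 12)|=4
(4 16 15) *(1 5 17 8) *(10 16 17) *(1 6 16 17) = [0, 5, 2, 3, 1, 10, 16, 7, 6, 9, 17, 11, 12, 13, 14, 4, 15, 8] = (1 5 10 17 8 6 16 15 4)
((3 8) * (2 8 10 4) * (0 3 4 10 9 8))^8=(10)(0 9 4)(2 3 8)=[9, 1, 3, 8, 0, 5, 6, 7, 2, 4, 10]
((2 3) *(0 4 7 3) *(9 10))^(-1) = [2, 1, 3, 7, 0, 5, 6, 4, 8, 10, 9] = (0 2 3 7 4)(9 10)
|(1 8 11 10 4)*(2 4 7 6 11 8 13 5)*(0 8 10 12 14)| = |(0 8 10 7 6 11 12 14)(1 13 5 2 4)| = 40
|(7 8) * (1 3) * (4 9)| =2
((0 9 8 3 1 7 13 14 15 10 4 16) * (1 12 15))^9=(16)(1 7 13 14)=[0, 7, 2, 3, 4, 5, 6, 13, 8, 9, 10, 11, 12, 14, 1, 15, 16]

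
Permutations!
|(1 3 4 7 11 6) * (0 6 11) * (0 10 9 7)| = |(11)(0 6 1 3 4)(7 10 9)| = 15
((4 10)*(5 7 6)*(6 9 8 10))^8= (4 6 5 7 9 8 10)= [0, 1, 2, 3, 6, 7, 5, 9, 10, 8, 4]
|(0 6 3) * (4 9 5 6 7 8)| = |(0 7 8 4 9 5 6 3)| = 8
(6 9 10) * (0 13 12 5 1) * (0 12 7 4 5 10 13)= (1 12 10 6 9 13 7 4 5)= [0, 12, 2, 3, 5, 1, 9, 4, 8, 13, 6, 11, 10, 7]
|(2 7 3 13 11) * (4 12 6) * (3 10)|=6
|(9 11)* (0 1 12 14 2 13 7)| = 14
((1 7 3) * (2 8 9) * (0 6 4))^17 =(0 4 6)(1 3 7)(2 9 8) =[4, 3, 9, 7, 6, 5, 0, 1, 2, 8]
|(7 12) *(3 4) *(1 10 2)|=|(1 10 2)(3 4)(7 12)|=6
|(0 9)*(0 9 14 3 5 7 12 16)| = |(0 14 3 5 7 12 16)| = 7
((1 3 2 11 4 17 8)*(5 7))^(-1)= (1 8 17 4 11 2 3)(5 7)= [0, 8, 3, 1, 11, 7, 6, 5, 17, 9, 10, 2, 12, 13, 14, 15, 16, 4]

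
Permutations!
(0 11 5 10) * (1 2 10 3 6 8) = (0 11 5 3 6 8 1 2 10) = [11, 2, 10, 6, 4, 3, 8, 7, 1, 9, 0, 5]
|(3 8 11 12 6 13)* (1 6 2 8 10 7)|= |(1 6 13 3 10 7)(2 8 11 12)|= 12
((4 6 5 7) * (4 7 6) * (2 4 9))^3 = (9)(5 6) = [0, 1, 2, 3, 4, 6, 5, 7, 8, 9]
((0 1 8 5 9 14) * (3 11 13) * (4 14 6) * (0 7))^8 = (0 7 14 4 6 9 5 8 1)(3 13 11) = [7, 0, 2, 13, 6, 8, 9, 14, 1, 5, 10, 3, 12, 11, 4]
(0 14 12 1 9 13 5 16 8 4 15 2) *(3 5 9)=(0 14 12 1 3 5 16 8 4 15 2)(9 13)=[14, 3, 0, 5, 15, 16, 6, 7, 4, 13, 10, 11, 1, 9, 12, 2, 8]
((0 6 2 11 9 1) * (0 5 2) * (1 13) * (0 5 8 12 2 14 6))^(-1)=(1 13 9 11 2 12 8)(5 6 14)=[0, 13, 12, 3, 4, 6, 14, 7, 1, 11, 10, 2, 8, 9, 5]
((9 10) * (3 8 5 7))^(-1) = (3 7 5 8)(9 10) = [0, 1, 2, 7, 4, 8, 6, 5, 3, 10, 9]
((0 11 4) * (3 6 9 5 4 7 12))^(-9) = (12) = [0, 1, 2, 3, 4, 5, 6, 7, 8, 9, 10, 11, 12]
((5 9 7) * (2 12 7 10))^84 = (12) = [0, 1, 2, 3, 4, 5, 6, 7, 8, 9, 10, 11, 12]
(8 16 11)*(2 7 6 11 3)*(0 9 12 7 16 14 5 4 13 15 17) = (0 9 12 7 6 11 8 14 5 4 13 15 17)(2 16 3) = [9, 1, 16, 2, 13, 4, 11, 6, 14, 12, 10, 8, 7, 15, 5, 17, 3, 0]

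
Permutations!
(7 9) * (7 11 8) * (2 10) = (2 10)(7 9 11 8) = [0, 1, 10, 3, 4, 5, 6, 9, 7, 11, 2, 8]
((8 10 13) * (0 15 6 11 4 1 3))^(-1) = (0 3 1 4 11 6 15)(8 13 10) = [3, 4, 2, 1, 11, 5, 15, 7, 13, 9, 8, 6, 12, 10, 14, 0]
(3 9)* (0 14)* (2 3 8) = (0 14)(2 3 9 8) = [14, 1, 3, 9, 4, 5, 6, 7, 2, 8, 10, 11, 12, 13, 0]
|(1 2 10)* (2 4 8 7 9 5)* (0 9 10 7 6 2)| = |(0 9 5)(1 4 8 6 2 7 10)| = 21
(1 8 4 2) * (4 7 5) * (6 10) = (1 8 7 5 4 2)(6 10) = [0, 8, 1, 3, 2, 4, 10, 5, 7, 9, 6]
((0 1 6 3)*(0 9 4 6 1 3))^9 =[6, 1, 2, 0, 9, 5, 4, 7, 8, 3] =(0 6 4 9 3)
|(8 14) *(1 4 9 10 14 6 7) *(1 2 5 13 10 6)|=|(1 4 9 6 7 2 5 13 10 14 8)|=11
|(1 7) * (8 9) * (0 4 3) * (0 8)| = 10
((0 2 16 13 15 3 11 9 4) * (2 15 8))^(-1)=[4, 1, 8, 15, 9, 5, 6, 7, 13, 11, 10, 3, 12, 16, 14, 0, 2]=(0 4 9 11 3 15)(2 8 13 16)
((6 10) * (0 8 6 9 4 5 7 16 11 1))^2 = (0 6 9 5 16 1 8 10 4 7 11) = [6, 8, 2, 3, 7, 16, 9, 11, 10, 5, 4, 0, 12, 13, 14, 15, 1]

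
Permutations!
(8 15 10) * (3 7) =[0, 1, 2, 7, 4, 5, 6, 3, 15, 9, 8, 11, 12, 13, 14, 10] =(3 7)(8 15 10)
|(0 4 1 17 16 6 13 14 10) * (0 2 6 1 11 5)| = |(0 4 11 5)(1 17 16)(2 6 13 14 10)| = 60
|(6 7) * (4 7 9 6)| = 2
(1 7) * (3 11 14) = (1 7)(3 11 14) = [0, 7, 2, 11, 4, 5, 6, 1, 8, 9, 10, 14, 12, 13, 3]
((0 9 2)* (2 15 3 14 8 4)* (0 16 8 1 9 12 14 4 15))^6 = (16)(0 12 14 1 9) = [12, 9, 2, 3, 4, 5, 6, 7, 8, 0, 10, 11, 14, 13, 1, 15, 16]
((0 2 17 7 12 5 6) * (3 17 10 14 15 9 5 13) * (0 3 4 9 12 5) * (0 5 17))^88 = [15, 1, 12, 14, 3, 2, 10, 7, 8, 0, 13, 11, 5, 6, 4, 9, 16, 17] = (17)(0 15 9)(2 12 5)(3 14 4)(6 10 13)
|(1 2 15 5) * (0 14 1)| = 6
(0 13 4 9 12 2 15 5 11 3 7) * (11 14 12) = (0 13 4 9 11 3 7)(2 15 5 14 12) = [13, 1, 15, 7, 9, 14, 6, 0, 8, 11, 10, 3, 2, 4, 12, 5]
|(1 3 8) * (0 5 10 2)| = 12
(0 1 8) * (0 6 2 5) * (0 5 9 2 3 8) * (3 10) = (0 1)(2 9)(3 8 6 10) = [1, 0, 9, 8, 4, 5, 10, 7, 6, 2, 3]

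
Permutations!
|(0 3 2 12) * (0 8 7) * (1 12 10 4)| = 9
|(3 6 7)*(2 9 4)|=3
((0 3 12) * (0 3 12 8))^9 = [12, 1, 2, 8, 4, 5, 6, 7, 0, 9, 10, 11, 3] = (0 12 3 8)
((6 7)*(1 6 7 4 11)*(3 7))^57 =(1 6 4 11)(3 7) =[0, 6, 2, 7, 11, 5, 4, 3, 8, 9, 10, 1]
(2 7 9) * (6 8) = [0, 1, 7, 3, 4, 5, 8, 9, 6, 2] = (2 7 9)(6 8)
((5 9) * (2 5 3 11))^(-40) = [0, 1, 2, 3, 4, 5, 6, 7, 8, 9, 10, 11] = (11)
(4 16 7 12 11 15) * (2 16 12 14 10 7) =(2 16)(4 12 11 15)(7 14 10) =[0, 1, 16, 3, 12, 5, 6, 14, 8, 9, 7, 15, 11, 13, 10, 4, 2]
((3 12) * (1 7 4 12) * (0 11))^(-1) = (0 11)(1 3 12 4 7) = [11, 3, 2, 12, 7, 5, 6, 1, 8, 9, 10, 0, 4]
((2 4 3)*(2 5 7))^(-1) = (2 7 5 3 4) = [0, 1, 7, 4, 2, 3, 6, 5]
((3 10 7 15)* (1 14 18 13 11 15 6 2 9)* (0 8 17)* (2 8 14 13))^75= (18)= [0, 1, 2, 3, 4, 5, 6, 7, 8, 9, 10, 11, 12, 13, 14, 15, 16, 17, 18]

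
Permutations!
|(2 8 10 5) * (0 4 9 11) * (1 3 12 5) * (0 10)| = 11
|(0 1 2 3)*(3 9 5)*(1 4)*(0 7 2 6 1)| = |(0 4)(1 6)(2 9 5 3 7)| = 10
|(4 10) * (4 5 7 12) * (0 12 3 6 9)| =9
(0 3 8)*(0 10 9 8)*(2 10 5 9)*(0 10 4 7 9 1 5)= (0 3 10 2 4 7 9 8)(1 5)= [3, 5, 4, 10, 7, 1, 6, 9, 0, 8, 2]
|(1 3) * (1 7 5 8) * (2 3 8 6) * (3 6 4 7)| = 6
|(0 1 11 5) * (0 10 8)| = |(0 1 11 5 10 8)| = 6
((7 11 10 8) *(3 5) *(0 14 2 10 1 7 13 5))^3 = (0 10 5 14 8 3 2 13) = [10, 1, 13, 2, 4, 14, 6, 7, 3, 9, 5, 11, 12, 0, 8]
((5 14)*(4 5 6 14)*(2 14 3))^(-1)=(2 3 6 14)(4 5)=[0, 1, 3, 6, 5, 4, 14, 7, 8, 9, 10, 11, 12, 13, 2]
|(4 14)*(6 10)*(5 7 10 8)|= 10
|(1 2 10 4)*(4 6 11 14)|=|(1 2 10 6 11 14 4)|=7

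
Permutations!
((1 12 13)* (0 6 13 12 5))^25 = (13) = [0, 1, 2, 3, 4, 5, 6, 7, 8, 9, 10, 11, 12, 13]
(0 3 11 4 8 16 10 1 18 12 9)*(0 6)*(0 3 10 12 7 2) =[10, 18, 0, 11, 8, 5, 3, 2, 16, 6, 1, 4, 9, 13, 14, 15, 12, 17, 7] =(0 10 1 18 7 2)(3 11 4 8 16 12 9 6)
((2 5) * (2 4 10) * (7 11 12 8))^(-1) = [0, 1, 10, 3, 5, 2, 6, 8, 12, 9, 4, 7, 11] = (2 10 4 5)(7 8 12 11)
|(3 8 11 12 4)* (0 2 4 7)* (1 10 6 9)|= |(0 2 4 3 8 11 12 7)(1 10 6 9)|= 8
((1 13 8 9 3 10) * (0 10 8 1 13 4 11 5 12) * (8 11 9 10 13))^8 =(0 12 5 11 3 9 4 1 13) =[12, 13, 2, 9, 1, 11, 6, 7, 8, 4, 10, 3, 5, 0]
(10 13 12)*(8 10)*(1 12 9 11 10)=(1 12 8)(9 11 10 13)=[0, 12, 2, 3, 4, 5, 6, 7, 1, 11, 13, 10, 8, 9]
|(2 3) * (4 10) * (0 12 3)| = 4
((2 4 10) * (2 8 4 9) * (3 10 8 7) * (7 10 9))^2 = (10)(2 3)(7 9) = [0, 1, 3, 2, 4, 5, 6, 9, 8, 7, 10]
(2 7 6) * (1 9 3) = (1 9 3)(2 7 6) = [0, 9, 7, 1, 4, 5, 2, 6, 8, 3]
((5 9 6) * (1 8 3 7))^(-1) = [0, 7, 2, 8, 4, 6, 9, 3, 1, 5] = (1 7 3 8)(5 6 9)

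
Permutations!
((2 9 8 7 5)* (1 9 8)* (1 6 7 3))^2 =[0, 6, 3, 9, 4, 8, 5, 2, 1, 7] =(1 6 5 8)(2 3 9 7)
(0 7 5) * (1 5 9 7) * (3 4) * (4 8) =[1, 5, 2, 8, 3, 0, 6, 9, 4, 7] =(0 1 5)(3 8 4)(7 9)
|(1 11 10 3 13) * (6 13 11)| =|(1 6 13)(3 11 10)| =3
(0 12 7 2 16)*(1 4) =(0 12 7 2 16)(1 4) =[12, 4, 16, 3, 1, 5, 6, 2, 8, 9, 10, 11, 7, 13, 14, 15, 0]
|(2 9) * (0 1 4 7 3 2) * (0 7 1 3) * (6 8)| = |(0 3 2 9 7)(1 4)(6 8)| = 10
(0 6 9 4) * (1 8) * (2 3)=(0 6 9 4)(1 8)(2 3)=[6, 8, 3, 2, 0, 5, 9, 7, 1, 4]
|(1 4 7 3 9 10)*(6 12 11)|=|(1 4 7 3 9 10)(6 12 11)|=6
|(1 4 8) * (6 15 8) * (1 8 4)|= |(4 6 15)|= 3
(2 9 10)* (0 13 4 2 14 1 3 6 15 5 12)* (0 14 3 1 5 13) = (2 9 10 3 6 15 13 4)(5 12 14) = [0, 1, 9, 6, 2, 12, 15, 7, 8, 10, 3, 11, 14, 4, 5, 13]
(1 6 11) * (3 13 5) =(1 6 11)(3 13 5) =[0, 6, 2, 13, 4, 3, 11, 7, 8, 9, 10, 1, 12, 5]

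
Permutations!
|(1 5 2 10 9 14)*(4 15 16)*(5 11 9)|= |(1 11 9 14)(2 10 5)(4 15 16)|= 12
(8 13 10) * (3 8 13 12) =(3 8 12)(10 13) =[0, 1, 2, 8, 4, 5, 6, 7, 12, 9, 13, 11, 3, 10]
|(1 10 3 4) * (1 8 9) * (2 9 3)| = |(1 10 2 9)(3 4 8)| = 12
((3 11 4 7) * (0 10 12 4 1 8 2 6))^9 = (0 2 1 3 4 10 6 8 11 7 12) = [2, 3, 1, 4, 10, 5, 8, 12, 11, 9, 6, 7, 0]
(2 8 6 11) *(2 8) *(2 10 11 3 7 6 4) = [0, 1, 10, 7, 2, 5, 3, 6, 4, 9, 11, 8] = (2 10 11 8 4)(3 7 6)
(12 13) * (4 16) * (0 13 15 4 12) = (0 13)(4 16 12 15) = [13, 1, 2, 3, 16, 5, 6, 7, 8, 9, 10, 11, 15, 0, 14, 4, 12]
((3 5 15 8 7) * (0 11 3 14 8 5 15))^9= (0 5 15 3 11)= [5, 1, 2, 11, 4, 15, 6, 7, 8, 9, 10, 0, 12, 13, 14, 3]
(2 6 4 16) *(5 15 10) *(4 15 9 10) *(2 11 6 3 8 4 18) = [0, 1, 3, 8, 16, 9, 15, 7, 4, 10, 5, 6, 12, 13, 14, 18, 11, 17, 2] = (2 3 8 4 16 11 6 15 18)(5 9 10)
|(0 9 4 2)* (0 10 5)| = 6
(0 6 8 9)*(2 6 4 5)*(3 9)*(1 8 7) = (0 4 5 2 6 7 1 8 3 9) = [4, 8, 6, 9, 5, 2, 7, 1, 3, 0]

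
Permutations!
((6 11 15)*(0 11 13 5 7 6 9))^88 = (15) = [0, 1, 2, 3, 4, 5, 6, 7, 8, 9, 10, 11, 12, 13, 14, 15]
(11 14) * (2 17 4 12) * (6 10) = (2 17 4 12)(6 10)(11 14) = [0, 1, 17, 3, 12, 5, 10, 7, 8, 9, 6, 14, 2, 13, 11, 15, 16, 4]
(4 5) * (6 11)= [0, 1, 2, 3, 5, 4, 11, 7, 8, 9, 10, 6]= (4 5)(6 11)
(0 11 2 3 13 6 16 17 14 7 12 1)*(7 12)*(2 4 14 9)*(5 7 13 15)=(0 11 4 14 12 1)(2 3 15 5 7 13 6 16 17 9)=[11, 0, 3, 15, 14, 7, 16, 13, 8, 2, 10, 4, 1, 6, 12, 5, 17, 9]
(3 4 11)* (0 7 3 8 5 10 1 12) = (0 7 3 4 11 8 5 10 1 12) = [7, 12, 2, 4, 11, 10, 6, 3, 5, 9, 1, 8, 0]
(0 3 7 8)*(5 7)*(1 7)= (0 3 5 1 7 8)= [3, 7, 2, 5, 4, 1, 6, 8, 0]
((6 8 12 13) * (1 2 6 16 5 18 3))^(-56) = (1 12 18 6 16)(2 13 3 8 5) = [0, 12, 13, 8, 4, 2, 16, 7, 5, 9, 10, 11, 18, 3, 14, 15, 1, 17, 6]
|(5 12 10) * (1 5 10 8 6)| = 5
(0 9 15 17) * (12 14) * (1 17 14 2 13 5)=[9, 17, 13, 3, 4, 1, 6, 7, 8, 15, 10, 11, 2, 5, 12, 14, 16, 0]=(0 9 15 14 12 2 13 5 1 17)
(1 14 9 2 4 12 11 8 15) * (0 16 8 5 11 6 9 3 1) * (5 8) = (0 16 5 11 8 15)(1 14 3)(2 4 12 6 9) = [16, 14, 4, 1, 12, 11, 9, 7, 15, 2, 10, 8, 6, 13, 3, 0, 5]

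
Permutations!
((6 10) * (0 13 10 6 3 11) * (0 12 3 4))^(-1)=(0 4 10 13)(3 12 11)=[4, 1, 2, 12, 10, 5, 6, 7, 8, 9, 13, 3, 11, 0]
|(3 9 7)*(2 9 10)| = 5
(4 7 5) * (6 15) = (4 7 5)(6 15) = [0, 1, 2, 3, 7, 4, 15, 5, 8, 9, 10, 11, 12, 13, 14, 6]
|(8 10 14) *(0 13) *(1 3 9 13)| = |(0 1 3 9 13)(8 10 14)| = 15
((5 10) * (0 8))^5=(0 8)(5 10)=[8, 1, 2, 3, 4, 10, 6, 7, 0, 9, 5]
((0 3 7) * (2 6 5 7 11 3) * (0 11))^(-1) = (0 3 11 7 5 6 2) = [3, 1, 0, 11, 4, 6, 2, 5, 8, 9, 10, 7]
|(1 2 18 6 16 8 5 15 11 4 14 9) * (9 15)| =|(1 2 18 6 16 8 5 9)(4 14 15 11)| =8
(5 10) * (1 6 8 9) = (1 6 8 9)(5 10) = [0, 6, 2, 3, 4, 10, 8, 7, 9, 1, 5]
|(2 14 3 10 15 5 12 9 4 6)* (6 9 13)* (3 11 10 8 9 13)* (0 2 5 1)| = |(0 2 14 11 10 15 1)(3 8 9 4 13 6 5 12)| = 56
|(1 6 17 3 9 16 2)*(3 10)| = 8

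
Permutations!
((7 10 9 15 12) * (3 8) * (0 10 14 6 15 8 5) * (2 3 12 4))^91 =(15) =[0, 1, 2, 3, 4, 5, 6, 7, 8, 9, 10, 11, 12, 13, 14, 15]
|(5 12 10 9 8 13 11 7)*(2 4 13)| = |(2 4 13 11 7 5 12 10 9 8)| = 10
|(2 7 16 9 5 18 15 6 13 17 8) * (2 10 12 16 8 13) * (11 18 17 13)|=|(2 7 8 10 12 16 9 5 17 11 18 15 6)|=13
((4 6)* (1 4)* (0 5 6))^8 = (0 1 5 4 6) = [1, 5, 2, 3, 6, 4, 0]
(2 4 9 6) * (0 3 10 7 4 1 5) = (0 3 10 7 4 9 6 2 1 5) = [3, 5, 1, 10, 9, 0, 2, 4, 8, 6, 7]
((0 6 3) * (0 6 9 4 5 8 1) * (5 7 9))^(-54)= (9)(0 8)(1 5)= [8, 5, 2, 3, 4, 1, 6, 7, 0, 9]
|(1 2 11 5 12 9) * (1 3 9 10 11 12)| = 6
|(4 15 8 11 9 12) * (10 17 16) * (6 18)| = |(4 15 8 11 9 12)(6 18)(10 17 16)| = 6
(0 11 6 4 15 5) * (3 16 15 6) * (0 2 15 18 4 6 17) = (0 11 3 16 18 4 17)(2 15 5) = [11, 1, 15, 16, 17, 2, 6, 7, 8, 9, 10, 3, 12, 13, 14, 5, 18, 0, 4]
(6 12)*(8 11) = (6 12)(8 11) = [0, 1, 2, 3, 4, 5, 12, 7, 11, 9, 10, 8, 6]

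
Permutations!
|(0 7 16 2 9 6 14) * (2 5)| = |(0 7 16 5 2 9 6 14)| = 8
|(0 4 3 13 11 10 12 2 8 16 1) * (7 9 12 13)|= 30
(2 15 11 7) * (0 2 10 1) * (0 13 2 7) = [7, 13, 15, 3, 4, 5, 6, 10, 8, 9, 1, 0, 12, 2, 14, 11] = (0 7 10 1 13 2 15 11)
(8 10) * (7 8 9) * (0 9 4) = (0 9 7 8 10 4) = [9, 1, 2, 3, 0, 5, 6, 8, 10, 7, 4]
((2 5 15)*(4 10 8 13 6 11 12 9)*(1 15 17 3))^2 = (1 2 17)(3 15 5)(4 8 6 12)(9 10 13 11) = [0, 2, 17, 15, 8, 3, 12, 7, 6, 10, 13, 9, 4, 11, 14, 5, 16, 1]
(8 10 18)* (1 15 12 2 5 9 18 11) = (1 15 12 2 5 9 18 8 10 11) = [0, 15, 5, 3, 4, 9, 6, 7, 10, 18, 11, 1, 2, 13, 14, 12, 16, 17, 8]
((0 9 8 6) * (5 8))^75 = (9) = [0, 1, 2, 3, 4, 5, 6, 7, 8, 9]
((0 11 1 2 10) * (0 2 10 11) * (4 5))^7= (1 11 2 10)(4 5)= [0, 11, 10, 3, 5, 4, 6, 7, 8, 9, 1, 2]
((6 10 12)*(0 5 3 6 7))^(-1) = (0 7 12 10 6 3 5) = [7, 1, 2, 5, 4, 0, 3, 12, 8, 9, 6, 11, 10]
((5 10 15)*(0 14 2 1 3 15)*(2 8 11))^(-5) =(0 1)(2 10)(3 14)(5 11)(8 15) =[1, 0, 10, 14, 4, 11, 6, 7, 15, 9, 2, 5, 12, 13, 3, 8]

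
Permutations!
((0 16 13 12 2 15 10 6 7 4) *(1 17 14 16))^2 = (0 17 16 12 15 6 4 1 14 13 2 10 7) = [17, 14, 10, 3, 1, 5, 4, 0, 8, 9, 7, 11, 15, 2, 13, 6, 12, 16]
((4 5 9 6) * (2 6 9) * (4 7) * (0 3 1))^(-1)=[1, 3, 5, 0, 7, 4, 2, 6, 8, 9]=(9)(0 1 3)(2 5 4 7 6)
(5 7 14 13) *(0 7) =[7, 1, 2, 3, 4, 0, 6, 14, 8, 9, 10, 11, 12, 5, 13] =(0 7 14 13 5)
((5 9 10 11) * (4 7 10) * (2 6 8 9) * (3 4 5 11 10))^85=(11)(3 4 7)=[0, 1, 2, 4, 7, 5, 6, 3, 8, 9, 10, 11]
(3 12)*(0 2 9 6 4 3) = [2, 1, 9, 12, 3, 5, 4, 7, 8, 6, 10, 11, 0] = (0 2 9 6 4 3 12)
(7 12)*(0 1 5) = (0 1 5)(7 12) = [1, 5, 2, 3, 4, 0, 6, 12, 8, 9, 10, 11, 7]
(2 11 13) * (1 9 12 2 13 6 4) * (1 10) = (13)(1 9 12 2 11 6 4 10) = [0, 9, 11, 3, 10, 5, 4, 7, 8, 12, 1, 6, 2, 13]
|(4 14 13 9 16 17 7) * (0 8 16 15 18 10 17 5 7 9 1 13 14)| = |(0 8 16 5 7 4)(1 13)(9 15 18 10 17)| = 30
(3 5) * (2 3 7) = (2 3 5 7) = [0, 1, 3, 5, 4, 7, 6, 2]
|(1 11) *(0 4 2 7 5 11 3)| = |(0 4 2 7 5 11 1 3)| = 8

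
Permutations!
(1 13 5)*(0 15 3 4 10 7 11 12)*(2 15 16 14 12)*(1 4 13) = [16, 1, 15, 13, 10, 4, 6, 11, 8, 9, 7, 2, 0, 5, 12, 3, 14] = (0 16 14 12)(2 15 3 13 5 4 10 7 11)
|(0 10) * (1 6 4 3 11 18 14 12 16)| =18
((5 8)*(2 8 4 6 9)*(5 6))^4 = (9) = [0, 1, 2, 3, 4, 5, 6, 7, 8, 9]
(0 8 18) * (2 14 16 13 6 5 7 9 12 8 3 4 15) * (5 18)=(0 3 4 15 2 14 16 13 6 18)(5 7 9 12 8)=[3, 1, 14, 4, 15, 7, 18, 9, 5, 12, 10, 11, 8, 6, 16, 2, 13, 17, 0]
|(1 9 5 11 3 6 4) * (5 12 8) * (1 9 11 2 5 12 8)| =8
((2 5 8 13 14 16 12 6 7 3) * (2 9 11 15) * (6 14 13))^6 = (16)(2 9 6)(3 8 15)(5 11 7) = [0, 1, 9, 8, 4, 11, 2, 5, 15, 6, 10, 7, 12, 13, 14, 3, 16]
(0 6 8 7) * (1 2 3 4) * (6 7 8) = (8)(0 7)(1 2 3 4) = [7, 2, 3, 4, 1, 5, 6, 0, 8]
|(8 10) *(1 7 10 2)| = |(1 7 10 8 2)| = 5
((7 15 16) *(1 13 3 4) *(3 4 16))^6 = (3 7)(15 16) = [0, 1, 2, 7, 4, 5, 6, 3, 8, 9, 10, 11, 12, 13, 14, 16, 15]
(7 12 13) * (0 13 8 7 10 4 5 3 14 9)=(0 13 10 4 5 3 14 9)(7 12 8)=[13, 1, 2, 14, 5, 3, 6, 12, 7, 0, 4, 11, 8, 10, 9]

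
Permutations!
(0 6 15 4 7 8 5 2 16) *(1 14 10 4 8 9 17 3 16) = (0 6 15 8 5 2 1 14 10 4 7 9 17 3 16) = [6, 14, 1, 16, 7, 2, 15, 9, 5, 17, 4, 11, 12, 13, 10, 8, 0, 3]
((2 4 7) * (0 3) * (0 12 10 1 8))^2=[12, 0, 7, 10, 2, 5, 6, 4, 3, 9, 8, 11, 1]=(0 12 1)(2 7 4)(3 10 8)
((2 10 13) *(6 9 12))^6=(13)=[0, 1, 2, 3, 4, 5, 6, 7, 8, 9, 10, 11, 12, 13]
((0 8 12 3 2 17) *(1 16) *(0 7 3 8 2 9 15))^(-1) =(0 15 9 3 7 17 2)(1 16)(8 12) =[15, 16, 0, 7, 4, 5, 6, 17, 12, 3, 10, 11, 8, 13, 14, 9, 1, 2]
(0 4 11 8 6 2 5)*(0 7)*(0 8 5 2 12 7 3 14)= (0 4 11 5 3 14)(6 12 7 8)= [4, 1, 2, 14, 11, 3, 12, 8, 6, 9, 10, 5, 7, 13, 0]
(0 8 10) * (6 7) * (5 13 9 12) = [8, 1, 2, 3, 4, 13, 7, 6, 10, 12, 0, 11, 5, 9] = (0 8 10)(5 13 9 12)(6 7)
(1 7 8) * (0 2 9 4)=(0 2 9 4)(1 7 8)=[2, 7, 9, 3, 0, 5, 6, 8, 1, 4]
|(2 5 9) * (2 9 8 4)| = |(9)(2 5 8 4)| = 4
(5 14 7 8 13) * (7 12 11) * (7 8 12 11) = (5 14 11 8 13)(7 12) = [0, 1, 2, 3, 4, 14, 6, 12, 13, 9, 10, 8, 7, 5, 11]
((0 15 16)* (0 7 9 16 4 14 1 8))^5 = (0 8 1 14 4 15)(7 16 9) = [8, 14, 2, 3, 15, 5, 6, 16, 1, 7, 10, 11, 12, 13, 4, 0, 9]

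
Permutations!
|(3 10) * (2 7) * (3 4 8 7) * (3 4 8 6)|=|(2 4 6 3 10 8 7)|=7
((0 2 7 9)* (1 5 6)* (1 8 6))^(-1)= (0 9 7 2)(1 5)(6 8)= [9, 5, 0, 3, 4, 1, 8, 2, 6, 7]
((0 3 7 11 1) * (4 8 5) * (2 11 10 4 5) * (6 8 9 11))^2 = (0 7 4 11)(1 3 10 9)(2 8 6) = [7, 3, 8, 10, 11, 5, 2, 4, 6, 1, 9, 0]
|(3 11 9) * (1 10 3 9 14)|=|(1 10 3 11 14)|=5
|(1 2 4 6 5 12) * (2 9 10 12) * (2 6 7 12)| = 14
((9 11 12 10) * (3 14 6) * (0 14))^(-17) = (0 3 6 14)(9 10 12 11) = [3, 1, 2, 6, 4, 5, 14, 7, 8, 10, 12, 9, 11, 13, 0]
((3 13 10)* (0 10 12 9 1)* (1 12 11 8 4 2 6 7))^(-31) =(0 3 11 4 6 1 10 13 8 2 7)(9 12) =[3, 10, 7, 11, 6, 5, 1, 0, 2, 12, 13, 4, 9, 8]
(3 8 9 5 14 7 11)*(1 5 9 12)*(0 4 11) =(0 4 11 3 8 12 1 5 14 7) =[4, 5, 2, 8, 11, 14, 6, 0, 12, 9, 10, 3, 1, 13, 7]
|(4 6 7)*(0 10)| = |(0 10)(4 6 7)| = 6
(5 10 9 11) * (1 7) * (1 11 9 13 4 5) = (1 7 11)(4 5 10 13) = [0, 7, 2, 3, 5, 10, 6, 11, 8, 9, 13, 1, 12, 4]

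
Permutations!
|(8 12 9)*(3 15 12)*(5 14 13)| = |(3 15 12 9 8)(5 14 13)| = 15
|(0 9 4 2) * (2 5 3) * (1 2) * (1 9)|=|(0 1 2)(3 9 4 5)|=12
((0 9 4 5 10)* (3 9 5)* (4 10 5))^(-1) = (0 10 9 3 4) = [10, 1, 2, 4, 0, 5, 6, 7, 8, 3, 9]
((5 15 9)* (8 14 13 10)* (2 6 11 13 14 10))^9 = [0, 1, 6, 3, 4, 5, 11, 7, 10, 9, 8, 13, 12, 2, 14, 15] = (15)(2 6 11 13)(8 10)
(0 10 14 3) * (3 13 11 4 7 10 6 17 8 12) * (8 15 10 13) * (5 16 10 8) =(0 6 17 15 8 12 3)(4 7 13 11)(5 16 10 14) =[6, 1, 2, 0, 7, 16, 17, 13, 12, 9, 14, 4, 3, 11, 5, 8, 10, 15]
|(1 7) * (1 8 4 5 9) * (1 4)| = 3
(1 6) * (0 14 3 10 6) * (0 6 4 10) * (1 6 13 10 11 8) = [14, 13, 2, 0, 11, 5, 6, 7, 1, 9, 4, 8, 12, 10, 3] = (0 14 3)(1 13 10 4 11 8)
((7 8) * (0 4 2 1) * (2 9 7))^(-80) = (0 8 4 2 9 1 7) = [8, 7, 9, 3, 2, 5, 6, 0, 4, 1]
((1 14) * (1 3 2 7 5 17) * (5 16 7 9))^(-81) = (1 2 17 3 5 14 9)(7 16) = [0, 2, 17, 5, 4, 14, 6, 16, 8, 1, 10, 11, 12, 13, 9, 15, 7, 3]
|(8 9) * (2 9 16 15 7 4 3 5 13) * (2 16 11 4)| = |(2 9 8 11 4 3 5 13 16 15 7)| = 11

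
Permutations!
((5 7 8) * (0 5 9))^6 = (0 5 7 8 9) = [5, 1, 2, 3, 4, 7, 6, 8, 9, 0]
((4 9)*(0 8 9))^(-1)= (0 4 9 8)= [4, 1, 2, 3, 9, 5, 6, 7, 0, 8]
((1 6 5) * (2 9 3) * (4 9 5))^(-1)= [0, 5, 3, 9, 6, 2, 1, 7, 8, 4]= (1 5 2 3 9 4 6)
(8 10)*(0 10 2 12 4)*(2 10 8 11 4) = (0 8 10 11 4)(2 12) = [8, 1, 12, 3, 0, 5, 6, 7, 10, 9, 11, 4, 2]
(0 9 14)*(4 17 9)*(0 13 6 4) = (4 17 9 14 13 6) = [0, 1, 2, 3, 17, 5, 4, 7, 8, 14, 10, 11, 12, 6, 13, 15, 16, 9]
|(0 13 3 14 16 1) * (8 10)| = 6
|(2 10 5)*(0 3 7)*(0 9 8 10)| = 8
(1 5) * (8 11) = (1 5)(8 11) = [0, 5, 2, 3, 4, 1, 6, 7, 11, 9, 10, 8]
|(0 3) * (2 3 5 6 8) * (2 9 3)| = |(0 5 6 8 9 3)| = 6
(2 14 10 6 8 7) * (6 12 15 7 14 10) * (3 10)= [0, 1, 3, 10, 4, 5, 8, 2, 14, 9, 12, 11, 15, 13, 6, 7]= (2 3 10 12 15 7)(6 8 14)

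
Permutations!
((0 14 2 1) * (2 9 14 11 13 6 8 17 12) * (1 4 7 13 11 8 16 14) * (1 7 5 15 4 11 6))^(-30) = (0 9 11 8 7 6 17 13 16 12 1 14 2) = [9, 14, 0, 3, 4, 5, 17, 6, 7, 11, 10, 8, 1, 16, 2, 15, 12, 13]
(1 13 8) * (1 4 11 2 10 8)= (1 13)(2 10 8 4 11)= [0, 13, 10, 3, 11, 5, 6, 7, 4, 9, 8, 2, 12, 1]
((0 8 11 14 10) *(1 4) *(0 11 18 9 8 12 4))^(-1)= (0 1 4 12)(8 9 18)(10 14 11)= [1, 4, 2, 3, 12, 5, 6, 7, 9, 18, 14, 10, 0, 13, 11, 15, 16, 17, 8]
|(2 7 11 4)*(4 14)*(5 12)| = 10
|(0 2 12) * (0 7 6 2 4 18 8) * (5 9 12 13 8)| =11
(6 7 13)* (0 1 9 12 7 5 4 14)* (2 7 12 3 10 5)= (0 1 9 3 10 5 4 14)(2 7 13 6)= [1, 9, 7, 10, 14, 4, 2, 13, 8, 3, 5, 11, 12, 6, 0]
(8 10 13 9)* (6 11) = (6 11)(8 10 13 9) = [0, 1, 2, 3, 4, 5, 11, 7, 10, 8, 13, 6, 12, 9]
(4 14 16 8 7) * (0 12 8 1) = (0 12 8 7 4 14 16 1) = [12, 0, 2, 3, 14, 5, 6, 4, 7, 9, 10, 11, 8, 13, 16, 15, 1]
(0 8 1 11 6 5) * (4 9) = [8, 11, 2, 3, 9, 0, 5, 7, 1, 4, 10, 6] = (0 8 1 11 6 5)(4 9)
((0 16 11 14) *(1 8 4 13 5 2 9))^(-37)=(0 14 11 16)(1 2 13 8 9 5 4)=[14, 2, 13, 3, 1, 4, 6, 7, 9, 5, 10, 16, 12, 8, 11, 15, 0]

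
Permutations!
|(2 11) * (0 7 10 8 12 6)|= |(0 7 10 8 12 6)(2 11)|= 6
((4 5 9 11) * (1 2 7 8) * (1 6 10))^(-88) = [0, 7, 8, 3, 4, 5, 1, 6, 10, 9, 2, 11] = (11)(1 7 6)(2 8 10)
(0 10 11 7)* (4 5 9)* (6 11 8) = (0 10 8 6 11 7)(4 5 9) = [10, 1, 2, 3, 5, 9, 11, 0, 6, 4, 8, 7]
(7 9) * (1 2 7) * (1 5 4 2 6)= (1 6)(2 7 9 5 4)= [0, 6, 7, 3, 2, 4, 1, 9, 8, 5]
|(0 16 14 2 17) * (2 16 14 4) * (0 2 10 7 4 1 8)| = 30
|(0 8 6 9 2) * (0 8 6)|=|(0 6 9 2 8)|=5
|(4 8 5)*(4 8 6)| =|(4 6)(5 8)| =2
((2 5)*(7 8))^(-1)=(2 5)(7 8)=[0, 1, 5, 3, 4, 2, 6, 8, 7]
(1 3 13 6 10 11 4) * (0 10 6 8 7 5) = (0 10 11 4 1 3 13 8 7 5) = [10, 3, 2, 13, 1, 0, 6, 5, 7, 9, 11, 4, 12, 8]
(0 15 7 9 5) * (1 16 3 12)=(0 15 7 9 5)(1 16 3 12)=[15, 16, 2, 12, 4, 0, 6, 9, 8, 5, 10, 11, 1, 13, 14, 7, 3]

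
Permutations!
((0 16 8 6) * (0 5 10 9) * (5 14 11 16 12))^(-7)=(0 10 12 9 5)(6 16 14 8 11)=[10, 1, 2, 3, 4, 0, 16, 7, 11, 5, 12, 6, 9, 13, 8, 15, 14]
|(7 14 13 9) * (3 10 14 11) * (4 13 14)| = |(14)(3 10 4 13 9 7 11)| = 7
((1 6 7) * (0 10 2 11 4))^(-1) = (0 4 11 2 10)(1 7 6) = [4, 7, 10, 3, 11, 5, 1, 6, 8, 9, 0, 2]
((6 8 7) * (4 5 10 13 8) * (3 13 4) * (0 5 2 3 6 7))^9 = (0 5 10 4 2 3 13 8) = [5, 1, 3, 13, 2, 10, 6, 7, 0, 9, 4, 11, 12, 8]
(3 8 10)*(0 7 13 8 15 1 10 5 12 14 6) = (0 7 13 8 5 12 14 6)(1 10 3 15) = [7, 10, 2, 15, 4, 12, 0, 13, 5, 9, 3, 11, 14, 8, 6, 1]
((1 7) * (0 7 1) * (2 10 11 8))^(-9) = [7, 1, 8, 3, 4, 5, 6, 0, 11, 9, 2, 10] = (0 7)(2 8 11 10)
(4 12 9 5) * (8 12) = (4 8 12 9 5) = [0, 1, 2, 3, 8, 4, 6, 7, 12, 5, 10, 11, 9]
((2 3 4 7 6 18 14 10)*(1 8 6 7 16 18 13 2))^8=(1 18 3 6 10 16 2 8 14 4 13)=[0, 18, 8, 6, 13, 5, 10, 7, 14, 9, 16, 11, 12, 1, 4, 15, 2, 17, 3]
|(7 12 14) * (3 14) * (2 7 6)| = 6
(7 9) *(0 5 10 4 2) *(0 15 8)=[5, 1, 15, 3, 2, 10, 6, 9, 0, 7, 4, 11, 12, 13, 14, 8]=(0 5 10 4 2 15 8)(7 9)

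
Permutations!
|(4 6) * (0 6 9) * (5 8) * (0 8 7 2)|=8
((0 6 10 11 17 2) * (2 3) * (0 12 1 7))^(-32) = (0 1 2 17 10)(3 11 6 7 12) = [1, 2, 17, 11, 4, 5, 7, 12, 8, 9, 0, 6, 3, 13, 14, 15, 16, 10]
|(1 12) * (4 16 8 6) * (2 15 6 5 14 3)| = 18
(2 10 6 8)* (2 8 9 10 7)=(2 7)(6 9 10)=[0, 1, 7, 3, 4, 5, 9, 2, 8, 10, 6]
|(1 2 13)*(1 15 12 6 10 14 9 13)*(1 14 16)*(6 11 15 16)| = |(1 2 14 9 13 16)(6 10)(11 15 12)| = 6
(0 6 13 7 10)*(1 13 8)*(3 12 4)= (0 6 8 1 13 7 10)(3 12 4)= [6, 13, 2, 12, 3, 5, 8, 10, 1, 9, 0, 11, 4, 7]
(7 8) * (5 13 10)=(5 13 10)(7 8)=[0, 1, 2, 3, 4, 13, 6, 8, 7, 9, 5, 11, 12, 10]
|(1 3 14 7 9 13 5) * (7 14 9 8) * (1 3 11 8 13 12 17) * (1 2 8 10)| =|(1 11 10)(2 8 7 13 5 3 9 12 17)| =9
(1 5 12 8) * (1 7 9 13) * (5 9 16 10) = (1 9 13)(5 12 8 7 16 10) = [0, 9, 2, 3, 4, 12, 6, 16, 7, 13, 5, 11, 8, 1, 14, 15, 10]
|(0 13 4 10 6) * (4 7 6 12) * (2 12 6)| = |(0 13 7 2 12 4 10 6)| = 8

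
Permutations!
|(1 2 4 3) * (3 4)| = 3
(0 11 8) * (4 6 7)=[11, 1, 2, 3, 6, 5, 7, 4, 0, 9, 10, 8]=(0 11 8)(4 6 7)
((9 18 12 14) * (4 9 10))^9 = [0, 1, 2, 3, 12, 5, 6, 7, 8, 14, 18, 11, 4, 13, 9, 15, 16, 17, 10] = (4 12)(9 14)(10 18)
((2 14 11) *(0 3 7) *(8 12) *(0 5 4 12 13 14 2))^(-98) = (0 7 4 8 14)(3 5 12 13 11) = [7, 1, 2, 5, 8, 12, 6, 4, 14, 9, 10, 3, 13, 11, 0]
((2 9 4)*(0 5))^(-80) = (2 9 4) = [0, 1, 9, 3, 2, 5, 6, 7, 8, 4]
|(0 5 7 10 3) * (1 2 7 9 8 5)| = |(0 1 2 7 10 3)(5 9 8)| = 6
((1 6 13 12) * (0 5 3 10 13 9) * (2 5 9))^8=(13)=[0, 1, 2, 3, 4, 5, 6, 7, 8, 9, 10, 11, 12, 13]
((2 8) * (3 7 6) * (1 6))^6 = (8)(1 3)(6 7) = [0, 3, 2, 1, 4, 5, 7, 6, 8]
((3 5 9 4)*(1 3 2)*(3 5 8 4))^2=(1 9 8 2 5 3 4)=[0, 9, 5, 4, 1, 3, 6, 7, 2, 8]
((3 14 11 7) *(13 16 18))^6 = [0, 1, 2, 11, 4, 5, 6, 14, 8, 9, 10, 3, 12, 13, 7, 15, 16, 17, 18] = (18)(3 11)(7 14)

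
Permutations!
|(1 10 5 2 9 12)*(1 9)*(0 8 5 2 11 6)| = |(0 8 5 11 6)(1 10 2)(9 12)| = 30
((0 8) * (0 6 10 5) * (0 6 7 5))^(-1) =[10, 1, 2, 3, 4, 7, 5, 8, 0, 9, 6] =(0 10 6 5 7 8)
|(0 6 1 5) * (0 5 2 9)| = |(0 6 1 2 9)| = 5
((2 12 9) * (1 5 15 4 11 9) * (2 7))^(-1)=(1 12 2 7 9 11 4 15 5)=[0, 12, 7, 3, 15, 1, 6, 9, 8, 11, 10, 4, 2, 13, 14, 5]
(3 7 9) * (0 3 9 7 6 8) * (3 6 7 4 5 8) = (9)(0 6 3 7 4 5 8) = [6, 1, 2, 7, 5, 8, 3, 4, 0, 9]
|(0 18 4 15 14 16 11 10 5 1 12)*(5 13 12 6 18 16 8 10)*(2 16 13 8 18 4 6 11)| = 30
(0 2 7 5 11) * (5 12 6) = (0 2 7 12 6 5 11) = [2, 1, 7, 3, 4, 11, 5, 12, 8, 9, 10, 0, 6]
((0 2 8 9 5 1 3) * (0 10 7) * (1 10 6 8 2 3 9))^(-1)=(0 7 10 5 9 1 8 6 3)=[7, 8, 2, 0, 4, 9, 3, 10, 6, 1, 5]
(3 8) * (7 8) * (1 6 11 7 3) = (1 6 11 7 8) = [0, 6, 2, 3, 4, 5, 11, 8, 1, 9, 10, 7]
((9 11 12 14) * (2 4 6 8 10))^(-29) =[0, 1, 4, 3, 6, 5, 8, 7, 10, 14, 2, 9, 11, 13, 12] =(2 4 6 8 10)(9 14 12 11)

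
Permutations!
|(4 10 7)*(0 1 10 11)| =|(0 1 10 7 4 11)| =6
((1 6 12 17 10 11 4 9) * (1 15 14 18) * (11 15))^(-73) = [0, 18, 2, 3, 11, 5, 1, 7, 8, 4, 17, 9, 6, 13, 15, 10, 16, 12, 14] = (1 18 14 15 10 17 12 6)(4 11 9)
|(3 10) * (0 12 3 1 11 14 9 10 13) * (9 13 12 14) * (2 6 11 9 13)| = 6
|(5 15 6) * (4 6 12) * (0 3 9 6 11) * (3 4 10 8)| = |(0 4 11)(3 9 6 5 15 12 10 8)| = 24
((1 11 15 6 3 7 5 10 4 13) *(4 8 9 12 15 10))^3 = (1 8 15 7 13 10 12 3 4 11 9 6 5) = [0, 8, 2, 4, 11, 1, 5, 13, 15, 6, 12, 9, 3, 10, 14, 7]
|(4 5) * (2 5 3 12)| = |(2 5 4 3 12)| = 5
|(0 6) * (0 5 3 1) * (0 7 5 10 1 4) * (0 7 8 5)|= |(0 6 10 1 8 5 3 4 7)|= 9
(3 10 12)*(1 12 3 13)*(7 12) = (1 7 12 13)(3 10) = [0, 7, 2, 10, 4, 5, 6, 12, 8, 9, 3, 11, 13, 1]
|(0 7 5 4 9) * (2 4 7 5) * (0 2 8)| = |(0 5 7 8)(2 4 9)| = 12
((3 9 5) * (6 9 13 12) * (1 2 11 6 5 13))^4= (1 9 3 6 5 11 12 2 13)= [0, 9, 13, 6, 4, 11, 5, 7, 8, 3, 10, 12, 2, 1]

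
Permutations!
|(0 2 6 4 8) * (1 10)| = 10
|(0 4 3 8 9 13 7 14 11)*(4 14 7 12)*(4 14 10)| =10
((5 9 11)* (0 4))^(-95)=(0 4)(5 9 11)=[4, 1, 2, 3, 0, 9, 6, 7, 8, 11, 10, 5]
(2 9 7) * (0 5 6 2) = (0 5 6 2 9 7) = [5, 1, 9, 3, 4, 6, 2, 0, 8, 7]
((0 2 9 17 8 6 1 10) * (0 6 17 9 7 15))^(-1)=(0 15 7 2)(1 6 10)(8 17)=[15, 6, 0, 3, 4, 5, 10, 2, 17, 9, 1, 11, 12, 13, 14, 7, 16, 8]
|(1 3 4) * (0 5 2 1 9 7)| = 8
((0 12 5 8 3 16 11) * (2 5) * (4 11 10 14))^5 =(0 3 11 8 4 5 14 2 10 12 16) =[3, 1, 10, 11, 5, 14, 6, 7, 4, 9, 12, 8, 16, 13, 2, 15, 0]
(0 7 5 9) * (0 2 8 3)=(0 7 5 9 2 8 3)=[7, 1, 8, 0, 4, 9, 6, 5, 3, 2]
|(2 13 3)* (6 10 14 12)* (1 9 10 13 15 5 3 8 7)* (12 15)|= 13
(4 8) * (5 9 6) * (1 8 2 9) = (1 8 4 2 9 6 5) = [0, 8, 9, 3, 2, 1, 5, 7, 4, 6]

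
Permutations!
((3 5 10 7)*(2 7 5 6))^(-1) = (2 6 3 7)(5 10) = [0, 1, 6, 7, 4, 10, 3, 2, 8, 9, 5]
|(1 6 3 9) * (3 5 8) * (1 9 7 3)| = 4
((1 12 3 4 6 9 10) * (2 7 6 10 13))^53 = (1 4 12 10 3)(2 9 7 13 6) = [0, 4, 9, 1, 12, 5, 2, 13, 8, 7, 3, 11, 10, 6]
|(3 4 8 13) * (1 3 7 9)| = |(1 3 4 8 13 7 9)| = 7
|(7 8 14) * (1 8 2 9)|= 6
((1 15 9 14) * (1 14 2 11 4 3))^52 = (1 2 3 9 4 15 11) = [0, 2, 3, 9, 15, 5, 6, 7, 8, 4, 10, 1, 12, 13, 14, 11]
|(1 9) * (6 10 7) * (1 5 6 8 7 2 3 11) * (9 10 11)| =|(1 10 2 3 9 5 6 11)(7 8)| =8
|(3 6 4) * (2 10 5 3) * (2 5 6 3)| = |(2 10 6 4 5)| = 5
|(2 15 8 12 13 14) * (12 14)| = 4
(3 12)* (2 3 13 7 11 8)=(2 3 12 13 7 11 8)=[0, 1, 3, 12, 4, 5, 6, 11, 2, 9, 10, 8, 13, 7]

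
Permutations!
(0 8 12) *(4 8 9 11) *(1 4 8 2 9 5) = [5, 4, 9, 3, 2, 1, 6, 7, 12, 11, 10, 8, 0] = (0 5 1 4 2 9 11 8 12)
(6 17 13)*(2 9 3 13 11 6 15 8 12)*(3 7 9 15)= (2 15 8 12)(3 13)(6 17 11)(7 9)= [0, 1, 15, 13, 4, 5, 17, 9, 12, 7, 10, 6, 2, 3, 14, 8, 16, 11]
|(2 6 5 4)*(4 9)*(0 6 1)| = 7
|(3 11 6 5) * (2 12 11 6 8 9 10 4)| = |(2 12 11 8 9 10 4)(3 6 5)| = 21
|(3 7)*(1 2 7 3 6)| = |(1 2 7 6)| = 4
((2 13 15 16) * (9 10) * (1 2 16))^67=(16)(1 15 13 2)(9 10)=[0, 15, 1, 3, 4, 5, 6, 7, 8, 10, 9, 11, 12, 2, 14, 13, 16]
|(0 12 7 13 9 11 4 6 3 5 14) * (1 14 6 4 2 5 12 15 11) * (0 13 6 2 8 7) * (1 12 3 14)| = |(0 15 11 8 7 6 14 13 9 12)(2 5)| = 10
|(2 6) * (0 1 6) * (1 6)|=3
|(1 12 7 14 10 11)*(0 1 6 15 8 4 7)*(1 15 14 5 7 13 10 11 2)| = |(0 15 8 4 13 10 2 1 12)(5 7)(6 14 11)| = 18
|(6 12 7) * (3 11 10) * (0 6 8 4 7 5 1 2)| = 6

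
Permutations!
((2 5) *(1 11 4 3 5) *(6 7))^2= (1 4 5)(2 11 3)= [0, 4, 11, 2, 5, 1, 6, 7, 8, 9, 10, 3]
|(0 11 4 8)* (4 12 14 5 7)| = |(0 11 12 14 5 7 4 8)| = 8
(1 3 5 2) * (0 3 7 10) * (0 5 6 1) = (0 3 6 1 7 10 5 2) = [3, 7, 0, 6, 4, 2, 1, 10, 8, 9, 5]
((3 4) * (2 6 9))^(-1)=(2 9 6)(3 4)=[0, 1, 9, 4, 3, 5, 2, 7, 8, 6]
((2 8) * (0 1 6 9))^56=(9)=[0, 1, 2, 3, 4, 5, 6, 7, 8, 9]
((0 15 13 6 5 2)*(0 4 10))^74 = (0 13 5 4)(2 10 15 6) = [13, 1, 10, 3, 0, 4, 2, 7, 8, 9, 15, 11, 12, 5, 14, 6]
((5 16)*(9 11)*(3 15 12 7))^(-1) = (3 7 12 15)(5 16)(9 11) = [0, 1, 2, 7, 4, 16, 6, 12, 8, 11, 10, 9, 15, 13, 14, 3, 5]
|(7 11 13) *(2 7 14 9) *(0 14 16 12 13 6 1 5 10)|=30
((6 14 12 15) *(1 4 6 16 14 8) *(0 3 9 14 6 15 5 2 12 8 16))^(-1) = (0 15 4 1 8 14 9 3)(2 5 12)(6 16) = [15, 8, 5, 0, 1, 12, 16, 7, 14, 3, 10, 11, 2, 13, 9, 4, 6]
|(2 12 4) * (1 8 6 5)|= |(1 8 6 5)(2 12 4)|= 12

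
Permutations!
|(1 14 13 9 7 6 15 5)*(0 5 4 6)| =21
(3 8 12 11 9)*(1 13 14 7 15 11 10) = (1 13 14 7 15 11 9 3 8 12 10) = [0, 13, 2, 8, 4, 5, 6, 15, 12, 3, 1, 9, 10, 14, 7, 11]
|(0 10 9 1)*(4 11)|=4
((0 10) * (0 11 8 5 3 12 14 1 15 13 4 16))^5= (0 3 13 11 14 16 5 15 10 12 4 8 1)= [3, 0, 2, 13, 8, 15, 6, 7, 1, 9, 12, 14, 4, 11, 16, 10, 5]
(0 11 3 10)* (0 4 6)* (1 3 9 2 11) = (0 1 3 10 4 6)(2 11 9) = [1, 3, 11, 10, 6, 5, 0, 7, 8, 2, 4, 9]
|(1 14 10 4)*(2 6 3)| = 12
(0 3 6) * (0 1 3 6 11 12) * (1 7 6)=(0 1 3 11 12)(6 7)=[1, 3, 2, 11, 4, 5, 7, 6, 8, 9, 10, 12, 0]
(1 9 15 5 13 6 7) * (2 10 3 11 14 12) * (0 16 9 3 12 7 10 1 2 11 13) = (0 16 9 15 5)(1 3 13 6 10 12 11 14 7 2) = [16, 3, 1, 13, 4, 0, 10, 2, 8, 15, 12, 14, 11, 6, 7, 5, 9]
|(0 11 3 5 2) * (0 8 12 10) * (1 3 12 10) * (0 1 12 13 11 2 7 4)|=18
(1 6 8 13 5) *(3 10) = (1 6 8 13 5)(3 10) = [0, 6, 2, 10, 4, 1, 8, 7, 13, 9, 3, 11, 12, 5]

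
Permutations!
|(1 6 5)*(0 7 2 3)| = |(0 7 2 3)(1 6 5)| = 12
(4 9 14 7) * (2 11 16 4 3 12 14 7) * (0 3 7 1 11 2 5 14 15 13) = (0 3 12 15 13)(1 11 16 4 9)(5 14) = [3, 11, 2, 12, 9, 14, 6, 7, 8, 1, 10, 16, 15, 0, 5, 13, 4]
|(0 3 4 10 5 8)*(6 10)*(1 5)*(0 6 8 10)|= |(0 3 4 8 6)(1 5 10)|= 15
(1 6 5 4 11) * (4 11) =(1 6 5 11) =[0, 6, 2, 3, 4, 11, 5, 7, 8, 9, 10, 1]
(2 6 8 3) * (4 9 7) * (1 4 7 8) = (1 4 9 8 3 2 6) = [0, 4, 6, 2, 9, 5, 1, 7, 3, 8]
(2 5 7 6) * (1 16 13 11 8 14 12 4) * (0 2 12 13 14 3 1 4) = [2, 16, 5, 1, 4, 7, 12, 6, 3, 9, 10, 8, 0, 11, 13, 15, 14] = (0 2 5 7 6 12)(1 16 14 13 11 8 3)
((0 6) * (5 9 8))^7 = [6, 1, 2, 3, 4, 9, 0, 7, 5, 8] = (0 6)(5 9 8)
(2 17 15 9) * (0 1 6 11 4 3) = [1, 6, 17, 0, 3, 5, 11, 7, 8, 2, 10, 4, 12, 13, 14, 9, 16, 15] = (0 1 6 11 4 3)(2 17 15 9)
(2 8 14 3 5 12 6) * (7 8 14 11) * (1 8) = (1 8 11 7)(2 14 3 5 12 6) = [0, 8, 14, 5, 4, 12, 2, 1, 11, 9, 10, 7, 6, 13, 3]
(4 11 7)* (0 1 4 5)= (0 1 4 11 7 5)= [1, 4, 2, 3, 11, 0, 6, 5, 8, 9, 10, 7]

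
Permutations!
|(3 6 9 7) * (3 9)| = |(3 6)(7 9)| = 2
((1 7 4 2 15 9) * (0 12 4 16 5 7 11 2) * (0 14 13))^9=(16)(0 13 14 4 12)(1 9 15 2 11)=[13, 9, 11, 3, 12, 5, 6, 7, 8, 15, 10, 1, 0, 14, 4, 2, 16]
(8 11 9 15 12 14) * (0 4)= (0 4)(8 11 9 15 12 14)= [4, 1, 2, 3, 0, 5, 6, 7, 11, 15, 10, 9, 14, 13, 8, 12]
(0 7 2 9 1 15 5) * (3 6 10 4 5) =(0 7 2 9 1 15 3 6 10 4 5) =[7, 15, 9, 6, 5, 0, 10, 2, 8, 1, 4, 11, 12, 13, 14, 3]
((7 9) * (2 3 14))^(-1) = (2 14 3)(7 9) = [0, 1, 14, 2, 4, 5, 6, 9, 8, 7, 10, 11, 12, 13, 3]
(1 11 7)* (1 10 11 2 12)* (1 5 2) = (2 12 5)(7 10 11) = [0, 1, 12, 3, 4, 2, 6, 10, 8, 9, 11, 7, 5]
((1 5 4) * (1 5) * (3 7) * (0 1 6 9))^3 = (0 9 6 1)(3 7)(4 5) = [9, 0, 2, 7, 5, 4, 1, 3, 8, 6]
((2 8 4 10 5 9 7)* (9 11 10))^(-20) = [0, 1, 2, 3, 4, 11, 6, 7, 8, 9, 5, 10] = (5 11 10)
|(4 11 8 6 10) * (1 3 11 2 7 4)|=6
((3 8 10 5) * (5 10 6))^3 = (10)(3 5 6 8) = [0, 1, 2, 5, 4, 6, 8, 7, 3, 9, 10]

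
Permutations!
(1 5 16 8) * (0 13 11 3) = [13, 5, 2, 0, 4, 16, 6, 7, 1, 9, 10, 3, 12, 11, 14, 15, 8] = (0 13 11 3)(1 5 16 8)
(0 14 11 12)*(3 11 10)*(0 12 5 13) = (0 14 10 3 11 5 13) = [14, 1, 2, 11, 4, 13, 6, 7, 8, 9, 3, 5, 12, 0, 10]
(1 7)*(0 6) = (0 6)(1 7) = [6, 7, 2, 3, 4, 5, 0, 1]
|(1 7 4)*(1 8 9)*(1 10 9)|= 4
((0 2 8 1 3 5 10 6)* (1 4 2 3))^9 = (0 6 10 5 3) = [6, 1, 2, 0, 4, 3, 10, 7, 8, 9, 5]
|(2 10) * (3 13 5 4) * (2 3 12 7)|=8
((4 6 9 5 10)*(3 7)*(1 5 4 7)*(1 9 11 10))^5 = (1 5)(3 10 6 9 7 11 4) = [0, 5, 2, 10, 3, 1, 9, 11, 8, 7, 6, 4]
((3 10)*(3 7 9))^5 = (3 10 7 9) = [0, 1, 2, 10, 4, 5, 6, 9, 8, 3, 7]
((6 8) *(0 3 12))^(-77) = (0 3 12)(6 8) = [3, 1, 2, 12, 4, 5, 8, 7, 6, 9, 10, 11, 0]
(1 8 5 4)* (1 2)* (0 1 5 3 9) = [1, 8, 5, 9, 2, 4, 6, 7, 3, 0] = (0 1 8 3 9)(2 5 4)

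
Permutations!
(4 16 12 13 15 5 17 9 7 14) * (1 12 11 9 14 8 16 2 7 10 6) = (1 12 13 15 5 17 14 4 2 7 8 16 11 9 10 6) = [0, 12, 7, 3, 2, 17, 1, 8, 16, 10, 6, 9, 13, 15, 4, 5, 11, 14]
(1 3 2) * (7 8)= [0, 3, 1, 2, 4, 5, 6, 8, 7]= (1 3 2)(7 8)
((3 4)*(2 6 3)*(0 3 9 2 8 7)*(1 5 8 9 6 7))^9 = [9, 1, 3, 2, 7, 5, 6, 4, 8, 0] = (0 9)(2 3)(4 7)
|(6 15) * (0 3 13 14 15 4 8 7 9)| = |(0 3 13 14 15 6 4 8 7 9)| = 10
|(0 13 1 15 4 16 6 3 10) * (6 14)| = |(0 13 1 15 4 16 14 6 3 10)| = 10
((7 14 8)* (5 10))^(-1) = (5 10)(7 8 14) = [0, 1, 2, 3, 4, 10, 6, 8, 14, 9, 5, 11, 12, 13, 7]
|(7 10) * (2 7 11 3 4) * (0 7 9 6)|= 9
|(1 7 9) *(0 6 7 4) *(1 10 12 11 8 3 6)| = |(0 1 4)(3 6 7 9 10 12 11 8)| = 24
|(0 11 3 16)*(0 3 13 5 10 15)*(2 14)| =|(0 11 13 5 10 15)(2 14)(3 16)| =6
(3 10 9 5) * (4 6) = (3 10 9 5)(4 6) = [0, 1, 2, 10, 6, 3, 4, 7, 8, 5, 9]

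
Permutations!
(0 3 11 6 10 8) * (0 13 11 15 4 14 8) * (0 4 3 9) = (0 9)(3 15)(4 14 8 13 11 6 10) = [9, 1, 2, 15, 14, 5, 10, 7, 13, 0, 4, 6, 12, 11, 8, 3]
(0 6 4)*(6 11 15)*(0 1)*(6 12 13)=(0 11 15 12 13 6 4 1)=[11, 0, 2, 3, 1, 5, 4, 7, 8, 9, 10, 15, 13, 6, 14, 12]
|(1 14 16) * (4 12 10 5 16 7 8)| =|(1 14 7 8 4 12 10 5 16)| =9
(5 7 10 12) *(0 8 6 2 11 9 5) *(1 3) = (0 8 6 2 11 9 5 7 10 12)(1 3) = [8, 3, 11, 1, 4, 7, 2, 10, 6, 5, 12, 9, 0]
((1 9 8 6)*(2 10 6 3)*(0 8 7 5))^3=(0 2 1 5 3 6 7 8 10 9)=[2, 5, 1, 6, 4, 3, 7, 8, 10, 0, 9]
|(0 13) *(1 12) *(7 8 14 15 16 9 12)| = |(0 13)(1 7 8 14 15 16 9 12)| = 8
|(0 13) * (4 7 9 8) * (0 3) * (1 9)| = 15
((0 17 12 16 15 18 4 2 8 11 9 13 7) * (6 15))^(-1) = (0 7 13 9 11 8 2 4 18 15 6 16 12 17) = [7, 1, 4, 3, 18, 5, 16, 13, 2, 11, 10, 8, 17, 9, 14, 6, 12, 0, 15]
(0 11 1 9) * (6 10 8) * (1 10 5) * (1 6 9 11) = [1, 11, 2, 3, 4, 6, 5, 7, 9, 0, 8, 10] = (0 1 11 10 8 9)(5 6)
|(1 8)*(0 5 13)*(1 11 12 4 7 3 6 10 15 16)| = |(0 5 13)(1 8 11 12 4 7 3 6 10 15 16)| = 33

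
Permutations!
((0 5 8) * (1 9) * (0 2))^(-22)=(9)(0 8)(2 5)=[8, 1, 5, 3, 4, 2, 6, 7, 0, 9]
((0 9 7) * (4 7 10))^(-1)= [7, 1, 2, 3, 10, 5, 6, 4, 8, 0, 9]= (0 7 4 10 9)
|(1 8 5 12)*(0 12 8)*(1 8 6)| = 6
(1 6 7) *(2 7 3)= (1 6 3 2 7)= [0, 6, 7, 2, 4, 5, 3, 1]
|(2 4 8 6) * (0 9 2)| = |(0 9 2 4 8 6)| = 6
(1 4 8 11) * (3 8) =(1 4 3 8 11) =[0, 4, 2, 8, 3, 5, 6, 7, 11, 9, 10, 1]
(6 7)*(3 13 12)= [0, 1, 2, 13, 4, 5, 7, 6, 8, 9, 10, 11, 3, 12]= (3 13 12)(6 7)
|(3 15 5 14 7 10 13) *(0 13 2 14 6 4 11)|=8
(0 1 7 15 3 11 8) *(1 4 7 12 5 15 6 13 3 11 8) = (0 4 7 6 13 3 8)(1 12 5 15 11) = [4, 12, 2, 8, 7, 15, 13, 6, 0, 9, 10, 1, 5, 3, 14, 11]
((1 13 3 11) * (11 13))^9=(1 11)(3 13)=[0, 11, 2, 13, 4, 5, 6, 7, 8, 9, 10, 1, 12, 3]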